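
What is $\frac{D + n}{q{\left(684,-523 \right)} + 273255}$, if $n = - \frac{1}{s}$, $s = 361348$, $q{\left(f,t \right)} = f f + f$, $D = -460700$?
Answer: $- \frac{55491007867}{89348713220} \approx -0.62106$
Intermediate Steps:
$q{\left(f,t \right)} = f + f^{2}$ ($q{\left(f,t \right)} = f^{2} + f = f + f^{2}$)
$n = - \frac{1}{361348} \approx -2.7674 \cdot 10^{-6}$
$\frac{D + n}{q{\left(684,-523 \right)} + 273255} = \frac{-460700 - \frac{1}{361348}}{684 \left(1 + 684\right) + 273255} = - \frac{166473023601}{361348 \left(684 \cdot 685 + 273255\right)} = - \frac{166473023601}{361348 \left(468540 + 273255\right)} = - \frac{166473023601}{361348 \cdot 741795} = \left(- \frac{166473023601}{361348}\right) \frac{1}{741795} = - \frac{55491007867}{89348713220}$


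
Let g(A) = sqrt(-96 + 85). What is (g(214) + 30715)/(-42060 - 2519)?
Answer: -30715/44579 - I*sqrt(11)/44579 ≈ -0.689 - 7.4399e-5*I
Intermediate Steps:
g(A) = I*sqrt(11) (g(A) = sqrt(-11) = I*sqrt(11))
(g(214) + 30715)/(-42060 - 2519) = (I*sqrt(11) + 30715)/(-42060 - 2519) = (30715 + I*sqrt(11))/(-44579) = (30715 + I*sqrt(11))*(-1/44579) = -30715/44579 - I*sqrt(11)/44579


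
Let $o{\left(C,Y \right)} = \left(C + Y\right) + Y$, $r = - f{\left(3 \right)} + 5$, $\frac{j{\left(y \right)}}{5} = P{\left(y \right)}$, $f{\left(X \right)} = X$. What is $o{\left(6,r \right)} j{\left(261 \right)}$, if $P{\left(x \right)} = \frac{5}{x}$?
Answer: $\frac{250}{261} \approx 0.95785$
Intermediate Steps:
$j{\left(y \right)} = \frac{25}{y}$ ($j{\left(y \right)} = 5 \frac{5}{y} = \frac{25}{y}$)
$r = 2$ ($r = \left(-1\right) 3 + 5 = -3 + 5 = 2$)
$o{\left(C,Y \right)} = C + 2 Y$
$o{\left(6,r \right)} j{\left(261 \right)} = \left(6 + 2 \cdot 2\right) \frac{25}{261} = \left(6 + 4\right) 25 \cdot \frac{1}{261} = 10 \cdot \frac{25}{261} = \frac{250}{261}$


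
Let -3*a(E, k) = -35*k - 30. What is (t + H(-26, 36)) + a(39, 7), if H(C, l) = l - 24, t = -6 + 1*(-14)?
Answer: 251/3 ≈ 83.667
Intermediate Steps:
a(E, k) = 10 + 35*k/3 (a(E, k) = -(-35*k - 30)/3 = -(-30 - 35*k)/3 = 10 + 35*k/3)
t = -20 (t = -6 - 14 = -20)
H(C, l) = -24 + l
(t + H(-26, 36)) + a(39, 7) = (-20 + (-24 + 36)) + (10 + (35/3)*7) = (-20 + 12) + (10 + 245/3) = -8 + 275/3 = 251/3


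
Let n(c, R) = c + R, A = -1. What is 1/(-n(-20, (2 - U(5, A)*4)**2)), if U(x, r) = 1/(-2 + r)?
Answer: 9/80 ≈ 0.11250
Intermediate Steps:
n(c, R) = R + c
1/(-n(-20, (2 - U(5, A)*4)**2)) = 1/(-((2 - 1/(-2 - 1)*4)**2 - 20)) = 1/(-((2 - 1/(-3)*4)**2 - 20)) = 1/(-((2 - 1*(-1/3)*4)**2 - 20)) = 1/(-((2 + (1/3)*4)**2 - 20)) = 1/(-((2 + 4/3)**2 - 20)) = 1/(-((10/3)**2 - 20)) = 1/(-(100/9 - 20)) = 1/(-1*(-80/9)) = 1/(80/9) = 9/80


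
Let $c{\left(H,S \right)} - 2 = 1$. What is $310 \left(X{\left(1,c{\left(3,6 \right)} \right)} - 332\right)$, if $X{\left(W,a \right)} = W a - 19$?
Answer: $-107880$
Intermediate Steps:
$c{\left(H,S \right)} = 3$ ($c{\left(H,S \right)} = 2 + 1 = 3$)
$X{\left(W,a \right)} = -19 + W a$
$310 \left(X{\left(1,c{\left(3,6 \right)} \right)} - 332\right) = 310 \left(\left(-19 + 1 \cdot 3\right) - 332\right) = 310 \left(\left(-19 + 3\right) - 332\right) = 310 \left(-16 - 332\right) = 310 \left(-348\right) = -107880$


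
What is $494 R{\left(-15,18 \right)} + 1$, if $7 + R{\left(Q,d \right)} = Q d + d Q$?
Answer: $-270217$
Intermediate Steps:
$R{\left(Q,d \right)} = -7 + 2 Q d$ ($R{\left(Q,d \right)} = -7 + \left(Q d + d Q\right) = -7 + \left(Q d + Q d\right) = -7 + 2 Q d$)
$494 R{\left(-15,18 \right)} + 1 = 494 \left(-7 + 2 \left(-15\right) 18\right) + 1 = 494 \left(-7 - 540\right) + 1 = 494 \left(-547\right) + 1 = -270218 + 1 = -270217$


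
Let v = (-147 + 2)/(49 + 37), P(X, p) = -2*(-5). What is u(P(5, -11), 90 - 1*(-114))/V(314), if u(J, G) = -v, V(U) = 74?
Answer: 145/6364 ≈ 0.022784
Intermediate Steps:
P(X, p) = 10
v = -145/86 ≈ -1.6860
u(J, G) = 145/86 (u(J, G) = -1*(-145/86) = 145/86)
u(P(5, -11), 90 - 1*(-114))/V(314) = (145/86)/74 = (145/86)*(1/74) = 145/6364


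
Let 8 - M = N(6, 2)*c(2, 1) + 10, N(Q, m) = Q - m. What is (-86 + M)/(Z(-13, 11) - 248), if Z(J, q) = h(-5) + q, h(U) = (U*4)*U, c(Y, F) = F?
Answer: 92/137 ≈ 0.67153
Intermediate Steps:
h(U) = 4*U² (h(U) = (4*U)*U = 4*U²)
Z(J, q) = 100 + q (Z(J, q) = 4*(-5)² + q = 4*25 + q = 100 + q)
M = -6 (M = 8 - ((6 - 1*2)*1 + 10) = 8 - ((6 - 2)*1 + 10) = 8 - (4*1 + 10) = 8 - (4 + 10) = 8 - 1*14 = 8 - 14 = -6)
(-86 + M)/(Z(-13, 11) - 248) = (-86 - 6)/((100 + 11) - 248) = -92/(111 - 248) = -92/(-137) = -92*(-1/137) = 92/137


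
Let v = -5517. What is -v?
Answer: 5517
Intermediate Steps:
-v = -1*(-5517) = 5517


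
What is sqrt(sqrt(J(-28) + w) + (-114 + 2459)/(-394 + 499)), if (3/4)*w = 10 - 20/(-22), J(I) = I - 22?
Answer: sqrt(24321 + 99*I*sqrt(4290))/33 ≈ 4.7669 + 0.62455*I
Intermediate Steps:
J(I) = -22 + I
w = 160/11 (w = 4*(10 - 20/(-22))/3 = 4*(10 - 20*(-1/22))/3 = 4*(10 + 10/11)/3 = (4/3)*(120/11) = 160/11 ≈ 14.545)
sqrt(sqrt(J(-28) + w) + (-114 + 2459)/(-394 + 499)) = sqrt(sqrt((-22 - 28) + 160/11) + (-114 + 2459)/(-394 + 499)) = sqrt(sqrt(-50 + 160/11) + 2345/105) = sqrt(sqrt(-390/11) + 2345*(1/105)) = sqrt(I*sqrt(4290)/11 + 67/3) = sqrt(67/3 + I*sqrt(4290)/11)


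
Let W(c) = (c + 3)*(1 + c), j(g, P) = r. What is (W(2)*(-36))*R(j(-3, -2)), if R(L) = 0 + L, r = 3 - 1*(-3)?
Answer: -3240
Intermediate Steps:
r = 6 (r = 3 + 3 = 6)
j(g, P) = 6
R(L) = L
W(c) = (1 + c)*(3 + c) (W(c) = (3 + c)*(1 + c) = (1 + c)*(3 + c))
(W(2)*(-36))*R(j(-3, -2)) = ((3 + 2² + 4*2)*(-36))*6 = ((3 + 4 + 8)*(-36))*6 = (15*(-36))*6 = -540*6 = -3240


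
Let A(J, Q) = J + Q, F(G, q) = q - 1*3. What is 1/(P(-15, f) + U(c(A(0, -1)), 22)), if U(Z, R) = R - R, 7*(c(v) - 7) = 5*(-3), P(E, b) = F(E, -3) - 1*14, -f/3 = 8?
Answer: -1/20 ≈ -0.050000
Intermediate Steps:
f = -24 (f = -3*8 = -24)
F(G, q) = -3 + q (F(G, q) = q - 3 = -3 + q)
P(E, b) = -20 (P(E, b) = (-3 - 3) - 1*14 = -6 - 14 = -20)
c(v) = 34/7 (c(v) = 7 + (5*(-3))/7 = 7 + (⅐)*(-15) = 7 - 15/7 = 34/7)
U(Z, R) = 0
1/(P(-15, f) + U(c(A(0, -1)), 22)) = 1/(-20 + 0) = 1/(-20) = -1/20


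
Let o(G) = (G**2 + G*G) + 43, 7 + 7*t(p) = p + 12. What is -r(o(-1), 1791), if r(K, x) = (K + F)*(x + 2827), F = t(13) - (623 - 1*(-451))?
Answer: 33180330/7 ≈ 4.7400e+6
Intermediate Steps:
t(p) = 5/7 + p/7 (t(p) = -1 + (p + 12)/7 = -1 + (12 + p)/7 = -1 + (12/7 + p/7) = 5/7 + p/7)
F = -7500/7 (F = (5/7 + (1/7)*13) - (623 - 1*(-451)) = (5/7 + 13/7) - (623 + 451) = 18/7 - 1*1074 = 18/7 - 1074 = -7500/7 ≈ -1071.4)
o(G) = 43 + 2*G**2 (o(G) = (G**2 + G**2) + 43 = 2*G**2 + 43 = 43 + 2*G**2)
r(K, x) = (2827 + x)*(-7500/7 + K) (r(K, x) = (K - 7500/7)*(x + 2827) = (-7500/7 + K)*(2827 + x) = (2827 + x)*(-7500/7 + K))
-r(o(-1), 1791) = -(-21202500/7 + 2827*(43 + 2*(-1)**2) - 7500/7*1791 + (43 + 2*(-1)**2)*1791) = -(-21202500/7 + 2827*(43 + 2*1) - 13432500/7 + (43 + 2*1)*1791) = -(-21202500/7 + 2827*(43 + 2) - 13432500/7 + (43 + 2)*1791) = -(-21202500/7 + 2827*45 - 13432500/7 + 45*1791) = -(-21202500/7 + 127215 - 13432500/7 + 80595) = -1*(-33180330/7) = 33180330/7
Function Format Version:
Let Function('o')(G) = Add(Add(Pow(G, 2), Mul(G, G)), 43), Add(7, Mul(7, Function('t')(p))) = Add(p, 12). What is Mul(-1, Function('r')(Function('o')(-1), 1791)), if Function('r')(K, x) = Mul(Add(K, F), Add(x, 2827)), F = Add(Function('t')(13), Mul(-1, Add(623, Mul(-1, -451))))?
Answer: Rational(33180330, 7) ≈ 4.7400e+6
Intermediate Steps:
Function('t')(p) = Add(Rational(5, 7), Mul(Rational(1, 7), p)) (Function('t')(p) = Add(-1, Mul(Rational(1, 7), Add(p, 12))) = Add(-1, Mul(Rational(1, 7), Add(12, p))) = Add(-1, Add(Rational(12, 7), Mul(Rational(1, 7), p))) = Add(Rational(5, 7), Mul(Rational(1, 7), p)))
F = Rational(-7500, 7) (F = Add(Add(Rational(5, 7), Mul(Rational(1, 7), 13)), Mul(-1, Add(623, Mul(-1, -451)))) = Add(Add(Rational(5, 7), Rational(13, 7)), Mul(-1, Add(623, 451))) = Add(Rational(18, 7), Mul(-1, 1074)) = Add(Rational(18, 7), -1074) = Rational(-7500, 7) ≈ -1071.4)
Function('o')(G) = Add(43, Mul(2, Pow(G, 2))) (Function('o')(G) = Add(Add(Pow(G, 2), Pow(G, 2)), 43) = Add(Mul(2, Pow(G, 2)), 43) = Add(43, Mul(2, Pow(G, 2))))
Function('r')(K, x) = Mul(Add(2827, x), Add(Rational(-7500, 7), K)) (Function('r')(K, x) = Mul(Add(K, Rational(-7500, 7)), Add(x, 2827)) = Mul(Add(Rational(-7500, 7), K), Add(2827, x)) = Mul(Add(2827, x), Add(Rational(-7500, 7), K)))
Mul(-1, Function('r')(Function('o')(-1), 1791)) = Mul(-1, Add(Rational(-21202500, 7), Mul(2827, Add(43, Mul(2, Pow(-1, 2)))), Mul(Rational(-7500, 7), 1791), Mul(Add(43, Mul(2, Pow(-1, 2))), 1791))) = Mul(-1, Add(Rational(-21202500, 7), Mul(2827, Add(43, Mul(2, 1))), Rational(-13432500, 7), Mul(Add(43, Mul(2, 1)), 1791))) = Mul(-1, Add(Rational(-21202500, 7), Mul(2827, Add(43, 2)), Rational(-13432500, 7), Mul(Add(43, 2), 1791))) = Mul(-1, Add(Rational(-21202500, 7), Mul(2827, 45), Rational(-13432500, 7), Mul(45, 1791))) = Mul(-1, Add(Rational(-21202500, 7), 127215, Rational(-13432500, 7), 80595)) = Mul(-1, Rational(-33180330, 7)) = Rational(33180330, 7)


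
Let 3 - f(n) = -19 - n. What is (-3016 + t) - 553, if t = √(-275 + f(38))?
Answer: -3569 + I*√215 ≈ -3569.0 + 14.663*I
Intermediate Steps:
f(n) = 22 + n (f(n) = 3 - (-19 - n) = 3 + (19 + n) = 22 + n)
t = I*√215 (t = √(-275 + (22 + 38)) = √(-275 + 60) = √(-215) = I*√215 ≈ 14.663*I)
(-3016 + t) - 553 = (-3016 + I*√215) - 553 = -3569 + I*√215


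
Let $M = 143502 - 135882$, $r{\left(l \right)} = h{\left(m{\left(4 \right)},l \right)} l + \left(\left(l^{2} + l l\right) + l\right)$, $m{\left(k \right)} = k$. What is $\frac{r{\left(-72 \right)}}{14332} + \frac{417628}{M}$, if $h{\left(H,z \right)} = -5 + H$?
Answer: $\frac{379028041}{6825615} \approx 55.53$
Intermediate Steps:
$r{\left(l \right)} = 2 l^{2}$ ($r{\left(l \right)} = \left(-5 + 4\right) l + \left(\left(l^{2} + l l\right) + l\right) = - l + \left(\left(l^{2} + l^{2}\right) + l\right) = - l + \left(2 l^{2} + l\right) = - l + \left(l + 2 l^{2}\right) = 2 l^{2}$)
$M = 7620$
$\frac{r{\left(-72 \right)}}{14332} + \frac{417628}{M} = \frac{2 \left(-72\right)^{2}}{14332} + \frac{417628}{7620} = 2 \cdot 5184 \cdot \frac{1}{14332} + 417628 \cdot \frac{1}{7620} = 10368 \cdot \frac{1}{14332} + \frac{104407}{1905} = \frac{2592}{3583} + \frac{104407}{1905} = \frac{379028041}{6825615}$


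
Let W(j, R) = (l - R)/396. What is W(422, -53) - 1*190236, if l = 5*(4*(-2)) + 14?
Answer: -8370381/44 ≈ -1.9024e+5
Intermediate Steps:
l = -26 (l = 5*(-8) + 14 = -40 + 14 = -26)
W(j, R) = -13/198 - R/396 (W(j, R) = (-26 - R)/396 = (-26 - R)*(1/396) = -13/198 - R/396)
W(422, -53) - 1*190236 = (-13/198 - 1/396*(-53)) - 1*190236 = (-13/198 + 53/396) - 190236 = 3/44 - 190236 = -8370381/44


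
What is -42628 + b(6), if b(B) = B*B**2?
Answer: -42412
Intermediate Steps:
b(B) = B**3
-42628 + b(6) = -42628 + 6**3 = -42628 + 216 = -42412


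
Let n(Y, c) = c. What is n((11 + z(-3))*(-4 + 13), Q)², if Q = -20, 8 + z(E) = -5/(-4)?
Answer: 400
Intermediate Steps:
z(E) = -27/4 (z(E) = -8 - 5/(-4) = -8 - 5*(-¼) = -8 + 5/4 = -27/4)
n((11 + z(-3))*(-4 + 13), Q)² = (-20)² = 400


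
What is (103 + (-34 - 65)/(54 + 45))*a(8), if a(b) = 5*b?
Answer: 4080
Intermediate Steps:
(103 + (-34 - 65)/(54 + 45))*a(8) = (103 + (-34 - 65)/(54 + 45))*(5*8) = (103 - 99/99)*40 = (103 - 99*1/99)*40 = (103 - 1)*40 = 102*40 = 4080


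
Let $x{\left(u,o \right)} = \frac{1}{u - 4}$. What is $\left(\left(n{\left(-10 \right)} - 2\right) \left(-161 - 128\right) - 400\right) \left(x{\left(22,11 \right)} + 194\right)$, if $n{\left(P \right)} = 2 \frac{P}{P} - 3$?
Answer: $\frac{1631231}{18} \approx 90624.0$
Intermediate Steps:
$n{\left(P \right)} = -1$ ($n{\left(P \right)} = 2 \cdot 1 - 3 = 2 - 3 = -1$)
$x{\left(u,o \right)} = \frac{1}{-4 + u}$
$\left(\left(n{\left(-10 \right)} - 2\right) \left(-161 - 128\right) - 400\right) \left(x{\left(22,11 \right)} + 194\right) = \left(\left(-1 - 2\right) \left(-161 - 128\right) - 400\right) \left(\frac{1}{-4 + 22} + 194\right) = \left(\left(-3\right) \left(-289\right) - 400\right) \left(\frac{1}{18} + 194\right) = \left(867 - 400\right) \left(\frac{1}{18} + 194\right) = 467 \cdot \frac{3493}{18} = \frac{1631231}{18}$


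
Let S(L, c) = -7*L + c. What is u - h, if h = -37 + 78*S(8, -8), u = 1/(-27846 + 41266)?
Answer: 67489181/13420 ≈ 5029.0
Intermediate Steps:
S(L, c) = c - 7*L
u = 1/13420 ≈ 7.4516e-5
h = -5029 (h = -37 + 78*(-8 - 7*8) = -37 + 78*(-8 - 56) = -37 + 78*(-64) = -37 - 4992 = -5029)
u - h = 1/13420 - 1*(-5029) = 1/13420 + 5029 = 67489181/13420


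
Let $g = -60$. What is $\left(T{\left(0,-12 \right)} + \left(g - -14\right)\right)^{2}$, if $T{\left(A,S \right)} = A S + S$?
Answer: $3364$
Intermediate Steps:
$T{\left(A,S \right)} = S + A S$
$\left(T{\left(0,-12 \right)} + \left(g - -14\right)\right)^{2} = \left(- 12 \left(1 + 0\right) - 46\right)^{2} = \left(\left(-12\right) 1 + \left(-60 + 14\right)\right)^{2} = \left(-12 - 46\right)^{2} = \left(-58\right)^{2} = 3364$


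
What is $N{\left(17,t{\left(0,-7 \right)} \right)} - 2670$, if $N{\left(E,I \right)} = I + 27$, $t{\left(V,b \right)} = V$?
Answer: $-2643$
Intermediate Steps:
$N{\left(E,I \right)} = 27 + I$
$N{\left(17,t{\left(0,-7 \right)} \right)} - 2670 = \left(27 + 0\right) - 2670 = 27 - 2670 = -2643$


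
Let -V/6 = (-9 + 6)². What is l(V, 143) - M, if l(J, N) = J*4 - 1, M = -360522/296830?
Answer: -32025794/148415 ≈ -215.79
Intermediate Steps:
M = -180261/148415 (M = -360522*1/296830 = -180261/148415 ≈ -1.2146)
V = -54 (V = -6*(-9 + 6)² = -6*(-3)² = -6*9 = -54)
l(J, N) = -1 + 4*J (l(J, N) = 4*J - 1 = -1 + 4*J)
l(V, 143) - M = (-1 + 4*(-54)) - 1*(-180261/148415) = (-1 - 216) + 180261/148415 = -217 + 180261/148415 = -32025794/148415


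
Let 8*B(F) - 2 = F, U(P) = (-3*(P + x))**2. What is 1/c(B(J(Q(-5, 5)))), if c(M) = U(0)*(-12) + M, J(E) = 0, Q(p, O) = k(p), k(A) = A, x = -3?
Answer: -4/3887 ≈ -0.0010291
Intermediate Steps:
Q(p, O) = p
U(P) = (9 - 3*P)**2 (U(P) = (-3*(P - 3))**2 = (-3*(-3 + P))**2 = (9 - 3*P)**2)
B(F) = 1/4 + F/8
c(M) = -972 + M (c(M) = (9*(-3 + 0)**2)*(-12) + M = (9*(-3)**2)*(-12) + M = (9*9)*(-12) + M = 81*(-12) + M = -972 + M)
1/c(B(J(Q(-5, 5)))) = 1/(-972 + (1/4 + (1/8)*0)) = 1/(-972 + (1/4 + 0)) = 1/(-972 + 1/4) = 1/(-3887/4) = -4/3887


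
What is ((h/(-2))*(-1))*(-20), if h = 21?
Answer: -210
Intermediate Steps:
((h/(-2))*(-1))*(-20) = ((21/(-2))*(-1))*(-20) = ((21*(-1/2))*(-1))*(-20) = -21/2*(-1)*(-20) = (21/2)*(-20) = -210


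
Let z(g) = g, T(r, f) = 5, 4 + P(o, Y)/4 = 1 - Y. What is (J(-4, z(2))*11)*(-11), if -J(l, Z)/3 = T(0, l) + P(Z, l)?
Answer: 3267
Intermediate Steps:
P(o, Y) = -12 - 4*Y (P(o, Y) = -16 + 4*(1 - Y) = -16 + (4 - 4*Y) = -12 - 4*Y)
J(l, Z) = 21 + 12*l (J(l, Z) = -3*(5 + (-12 - 4*l)) = -3*(-7 - 4*l) = 21 + 12*l)
(J(-4, z(2))*11)*(-11) = ((21 + 12*(-4))*11)*(-11) = ((21 - 48)*11)*(-11) = -27*11*(-11) = -297*(-11) = 3267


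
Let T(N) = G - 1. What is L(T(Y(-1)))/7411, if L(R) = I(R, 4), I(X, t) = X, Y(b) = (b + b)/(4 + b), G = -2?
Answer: -3/7411 ≈ -0.00040480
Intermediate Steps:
Y(b) = 2*b/(4 + b) (Y(b) = (2*b)/(4 + b) = 2*b/(4 + b))
T(N) = -3 (T(N) = -2 - 1 = -3)
L(R) = R
L(T(Y(-1)))/7411 = -3/7411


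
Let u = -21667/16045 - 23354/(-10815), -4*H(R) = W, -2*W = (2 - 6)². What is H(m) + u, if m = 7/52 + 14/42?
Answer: 19497587/6941067 ≈ 2.8090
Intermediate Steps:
m = 73/156 (m = 7*(1/52) + 14*(1/42) = 7/52 + ⅓ = 73/156 ≈ 0.46795)
W = -8 (W = -(2 - 6)²/2 = -½*(-4)² = -½*16 = -8)
H(R) = 2 (H(R) = -¼*(-8) = 2)
u = 5615453/6941067 (u = -21667*1/16045 - 23354*(-1/10815) = -21667/16045 + 23354/10815 = 5615453/6941067 ≈ 0.80902)
H(m) + u = 2 + 5615453/6941067 = 19497587/6941067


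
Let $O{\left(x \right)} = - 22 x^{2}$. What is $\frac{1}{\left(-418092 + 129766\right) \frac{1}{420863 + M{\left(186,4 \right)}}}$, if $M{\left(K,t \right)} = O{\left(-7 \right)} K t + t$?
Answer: $\frac{381165}{288326} \approx 1.322$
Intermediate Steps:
$M{\left(K,t \right)} = t - 1078 K t$ ($M{\left(K,t \right)} = - 22 \left(-7\right)^{2} K t + t = \left(-22\right) 49 K t + t = - 1078 K t + t = t - 1078 K t$)
$\frac{1}{\left(-418092 + 129766\right) \frac{1}{420863 + M{\left(186,4 \right)}}} = \frac{1}{\left(-418092 + 129766\right) \frac{1}{420863 + 4 \left(1 - 200508\right)}} = \frac{1}{\left(-288326\right) \frac{1}{420863 + 4 \left(1 - 200508\right)}} = \frac{1}{\left(-288326\right) \frac{1}{420863 + 4 \left(-200507\right)}} = \frac{1}{\left(-288326\right) \frac{1}{420863 - 802028}} = \frac{1}{\left(-288326\right) \frac{1}{-381165}} = \frac{1}{\left(-288326\right) \left(- \frac{1}{381165}\right)} = \frac{1}{\frac{288326}{381165}} = \frac{381165}{288326}$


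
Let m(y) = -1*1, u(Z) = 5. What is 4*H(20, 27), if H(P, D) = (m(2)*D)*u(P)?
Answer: -540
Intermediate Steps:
m(y) = -1
H(P, D) = -5*D (H(P, D) = -D*5 = -5*D)
4*H(20, 27) = 4*(-5*27) = 4*(-135) = -540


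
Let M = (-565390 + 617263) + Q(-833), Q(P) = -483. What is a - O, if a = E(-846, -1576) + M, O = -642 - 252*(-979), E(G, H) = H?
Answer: -196252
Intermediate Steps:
O = 246066 (O = -642 + 246708 = 246066)
M = 51390 (M = (-565390 + 617263) - 483 = 51873 - 483 = 51390)
a = 49814 (a = -1576 + 51390 = 49814)
a - O = 49814 - 1*246066 = 49814 - 246066 = -196252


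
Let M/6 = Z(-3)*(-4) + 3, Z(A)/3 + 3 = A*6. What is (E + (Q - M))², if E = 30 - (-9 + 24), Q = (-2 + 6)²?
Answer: 2247001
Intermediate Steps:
Q = 16 (Q = 4² = 16)
Z(A) = -9 + 18*A (Z(A) = -9 + 3*(A*6) = -9 + 3*(6*A) = -9 + 18*A)
M = 1530 (M = 6*((-9 + 18*(-3))*(-4) + 3) = 6*((-9 - 54)*(-4) + 3) = 6*(-63*(-4) + 3) = 6*(252 + 3) = 6*255 = 1530)
E = 15 (E = 30 - 1*15 = 30 - 15 = 15)
(E + (Q - M))² = (15 + (16 - 1*1530))² = (15 + (16 - 1530))² = (15 - 1514)² = (-1499)² = 2247001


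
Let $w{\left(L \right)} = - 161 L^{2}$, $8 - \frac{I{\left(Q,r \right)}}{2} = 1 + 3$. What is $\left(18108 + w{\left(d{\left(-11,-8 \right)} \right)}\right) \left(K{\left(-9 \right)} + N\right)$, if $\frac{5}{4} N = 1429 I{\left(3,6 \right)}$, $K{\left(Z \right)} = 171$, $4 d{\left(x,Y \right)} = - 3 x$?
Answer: $\frac{5329048617}{80} \approx 6.6613 \cdot 10^{7}$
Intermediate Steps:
$d{\left(x,Y \right)} = - \frac{3 x}{4}$ ($d{\left(x,Y \right)} = \frac{\left(-3\right) x}{4} = - \frac{3 x}{4}$)
$I{\left(Q,r \right)} = 8$ ($I{\left(Q,r \right)} = 16 - 2 \left(1 + 3\right) = 16 - 8 = 8$)
$N = \frac{45728}{5}$ ($N = \frac{4 \cdot 1429 \cdot 8}{5} = \frac{4}{5} \cdot 11432 = \frac{45728}{5} \approx 9145.6$)
$\left(18108 + w{\left(d{\left(-11,-8 \right)} \right)}\right) \left(K{\left(-9 \right)} + N\right) = \left(18108 - 161 \left(\left(- \frac{3}{4}\right) \left(-11\right)\right)^{2}\right) \left(171 + \frac{45728}{5}\right) = \left(18108 - 161 \left(\frac{33}{4}\right)^{2}\right) \frac{46583}{5} = \left(18108 - \frac{175329}{16}\right) \frac{46583}{5} = \frac{114399}{16} \cdot \frac{46583}{5} = \frac{5329048617}{80}$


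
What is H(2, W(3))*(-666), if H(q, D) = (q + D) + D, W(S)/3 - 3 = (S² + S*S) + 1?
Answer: -89244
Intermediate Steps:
W(S) = 12 + 6*S² (W(S) = 9 + 3*((S² + S*S) + 1) = 9 + 3*((S² + S²) + 1) = 9 + 3*(2*S² + 1) = 9 + 3*(1 + 2*S²) = 9 + (3 + 6*S²) = 12 + 6*S²)
H(q, D) = q + 2*D (H(q, D) = (D + q) + D = q + 2*D)
H(2, W(3))*(-666) = (2 + 2*(12 + 6*3²))*(-666) = (2 + 2*(12 + 6*9))*(-666) = (2 + 2*(12 + 54))*(-666) = (2 + 2*66)*(-666) = (2 + 132)*(-666) = 134*(-666) = -89244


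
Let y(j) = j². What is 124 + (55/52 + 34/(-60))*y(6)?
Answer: 9209/65 ≈ 141.68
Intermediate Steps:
124 + (55/52 + 34/(-60))*y(6) = 124 + (55/52 + 34/(-60))*6² = 124 + (55*(1/52) + 34*(-1/60))*36 = 124 + (55/52 - 17/30)*36 = 124 + (383/780)*36 = 124 + 1149/65 = 9209/65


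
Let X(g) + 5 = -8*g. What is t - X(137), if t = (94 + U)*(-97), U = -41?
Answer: -4040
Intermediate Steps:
X(g) = -5 - 8*g
t = -5141 (t = (94 - 41)*(-97) = 53*(-97) = -5141)
t - X(137) = -5141 - (-5 - 8*137) = -5141 - (-5 - 1096) = -5141 - 1*(-1101) = -5141 + 1101 = -4040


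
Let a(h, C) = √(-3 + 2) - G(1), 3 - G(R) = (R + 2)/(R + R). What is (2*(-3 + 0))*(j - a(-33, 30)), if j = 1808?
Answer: -10857 + 6*I ≈ -10857.0 + 6.0*I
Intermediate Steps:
G(R) = 3 - (2 + R)/(2*R) (G(R) = 3 - (R + 2)/(R + R) = 3 - (2 + R)/(2*R))
a(h, C) = -3/2 + I (a(h, C) = √(-3 + 2) - (5/2 - 1/1) = √(-1) - (5/2 - 1*1) = I - (5/2 - 1) = I - 1*3/2 = I - 3/2 = -3/2 + I)
(2*(-3 + 0))*(j - a(-33, 30)) = (2*(-3 + 0))*(1808 - (-3/2 + I)) = (2*(-3))*(1808 + (3/2 - I)) = -6*(3619/2 - I) = -10857 + 6*I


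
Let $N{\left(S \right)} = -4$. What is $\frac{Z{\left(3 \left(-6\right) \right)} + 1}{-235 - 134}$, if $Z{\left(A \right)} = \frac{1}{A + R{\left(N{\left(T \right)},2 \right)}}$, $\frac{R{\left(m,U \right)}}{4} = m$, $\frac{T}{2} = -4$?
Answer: $- \frac{11}{4182} \approx -0.0026303$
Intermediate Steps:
$T = -8$ ($T = 2 \left(-4\right) = -8$)
$R{\left(m,U \right)} = 4 m$
$Z{\left(A \right)} = \frac{1}{-16 + A}$ ($Z{\left(A \right)} = \frac{1}{A + 4 \left(-4\right)} = \frac{1}{A - 16} = \frac{1}{-16 + A}$)
$\frac{Z{\left(3 \left(-6\right) \right)} + 1}{-235 - 134} = \frac{\frac{1}{-16 + 3 \left(-6\right)} + 1}{-235 - 134} = \frac{\frac{1}{-16 - 18} + 1}{-369} = \left(\frac{1}{-34} + 1\right) \left(- \frac{1}{369}\right) = \left(- \frac{1}{34} + 1\right) \left(- \frac{1}{369}\right) = \frac{33}{34} \left(- \frac{1}{369}\right) = - \frac{11}{4182}$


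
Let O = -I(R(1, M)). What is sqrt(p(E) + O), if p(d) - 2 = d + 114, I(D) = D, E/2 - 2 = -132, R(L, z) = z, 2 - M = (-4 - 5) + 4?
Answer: I*sqrt(151) ≈ 12.288*I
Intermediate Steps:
M = 7 (M = 2 - ((-4 - 5) + 4) = 2 - (-9 + 4) = 2 - 1*(-5) = 2 + 5 = 7)
E = -260 (E = 4 + 2*(-132) = 4 - 264 = -260)
p(d) = 116 + d (p(d) = 2 + (d + 114) = 2 + (114 + d) = 116 + d)
O = -7 (O = -1*7 = -7)
sqrt(p(E) + O) = sqrt((116 - 260) - 7) = sqrt(-144 - 7) = sqrt(-151) = I*sqrt(151)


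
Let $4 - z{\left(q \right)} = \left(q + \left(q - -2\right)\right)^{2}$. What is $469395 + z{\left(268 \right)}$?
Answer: $179955$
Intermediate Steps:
$z{\left(q \right)} = 4 - \left(2 + 2 q\right)^{2}$ ($z{\left(q \right)} = 4 - \left(q + \left(q - -2\right)\right)^{2} = 4 - \left(q + \left(q + 2\right)\right)^{2} = 4 - \left(q + \left(2 + q\right)\right)^{2} = 4 - \left(2 + 2 q\right)^{2}$)
$469395 + z{\left(268 \right)} = 469395 + \left(4 - 4 \left(1 + 268\right)^{2}\right) = 469395 + \left(4 - 4 \cdot 269^{2}\right) = 469395 + \left(4 - 289444\right) = 469395 - 289440 = 179955$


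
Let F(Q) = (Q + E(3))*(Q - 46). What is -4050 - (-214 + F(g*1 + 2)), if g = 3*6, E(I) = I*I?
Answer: -3082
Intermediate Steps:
E(I) = I**2
g = 18
F(Q) = (-46 + Q)*(9 + Q) (F(Q) = (Q + 3**2)*(Q - 46) = (Q + 9)*(-46 + Q) = (9 + Q)*(-46 + Q) = (-46 + Q)*(9 + Q))
-4050 - (-214 + F(g*1 + 2)) = -4050 - (-214 + (-414 + (18*1 + 2)**2 - 37*(18*1 + 2))) = -4050 - (-214 + (-414 + (18 + 2)**2 - 37*(18 + 2))) = -4050 - (-214 + (-414 + 20**2 - 37*20)) = -4050 - (-214 + (-414 + 400 - 740)) = -4050 - (-214 - 754) = -4050 - 1*(-968) = -4050 + 968 = -3082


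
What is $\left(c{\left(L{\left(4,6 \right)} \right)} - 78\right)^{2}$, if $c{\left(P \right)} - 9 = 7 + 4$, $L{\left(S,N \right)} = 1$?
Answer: $3364$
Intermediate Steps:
$c{\left(P \right)} = 20$ ($c{\left(P \right)} = 9 + \left(7 + 4\right) = 9 + 11 = 20$)
$\left(c{\left(L{\left(4,6 \right)} \right)} - 78\right)^{2} = \left(20 - 78\right)^{2} = \left(-58\right)^{2} = 3364$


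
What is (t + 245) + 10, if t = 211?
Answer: 466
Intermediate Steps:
(t + 245) + 10 = (211 + 245) + 10 = 456 + 10 = 466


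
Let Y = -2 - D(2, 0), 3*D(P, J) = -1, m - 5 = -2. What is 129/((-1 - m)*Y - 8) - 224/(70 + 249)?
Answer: -124349/1276 ≈ -97.452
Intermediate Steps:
m = 3 (m = 5 - 2 = 3)
D(P, J) = -1/3 (D(P, J) = (1/3)*(-1) = -1/3)
Y = -5/3 (Y = -2 - 1*(-1/3) = -2 + 1/3 = -5/3 ≈ -1.6667)
129/((-1 - m)*Y - 8) - 224/(70 + 249) = 129/((-1 - 1*3)*(-5/3) - 8) - 224/(70 + 249) = 129/((-1 - 3)*(-5/3) - 8) - 224/319 = 129/(-4*(-5/3) - 8) - 224*1/319 = 129/(20/3 - 8) - 224/319 = 129/(-4/3) - 224/319 = 129*(-3/4) - 224/319 = -387/4 - 224/319 = -124349/1276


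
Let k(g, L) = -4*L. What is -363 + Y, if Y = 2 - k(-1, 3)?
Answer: -349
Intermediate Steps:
Y = 14 (Y = 2 - (-4)*3 = 2 - 1*(-12) = 2 + 12 = 14)
-363 + Y = -363 + 14 = -349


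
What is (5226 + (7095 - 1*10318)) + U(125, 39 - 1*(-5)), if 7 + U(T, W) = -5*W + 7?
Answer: 1783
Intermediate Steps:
U(T, W) = -5*W (U(T, W) = -7 + (-5*W + 7) = -7 + (7 - 5*W) = -5*W)
(5226 + (7095 - 1*10318)) + U(125, 39 - 1*(-5)) = (5226 + (7095 - 1*10318)) - 5*(39 - 1*(-5)) = (5226 + (7095 - 10318)) - 5*(39 + 5) = (5226 - 3223) - 5*44 = 2003 - 220 = 1783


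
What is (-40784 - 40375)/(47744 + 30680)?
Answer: -81159/78424 ≈ -1.0349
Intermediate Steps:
(-40784 - 40375)/(47744 + 30680) = -81159/78424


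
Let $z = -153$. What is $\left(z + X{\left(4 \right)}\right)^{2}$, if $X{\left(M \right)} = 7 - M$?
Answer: $22500$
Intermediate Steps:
$\left(z + X{\left(4 \right)}\right)^{2} = \left(-153 + \left(7 - 4\right)\right)^{2} = \left(-153 + 3\right)^{2} = \left(-150\right)^{2} = 22500$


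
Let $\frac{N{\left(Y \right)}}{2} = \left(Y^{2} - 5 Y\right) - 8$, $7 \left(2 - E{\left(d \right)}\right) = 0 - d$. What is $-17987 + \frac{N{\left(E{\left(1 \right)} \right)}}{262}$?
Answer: $- \frac{115459245}{6419} \approx -17987.0$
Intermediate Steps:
$E{\left(d \right)} = 2 + \frac{d}{7}$ ($E{\left(d \right)} = 2 - \frac{0 - d}{7} = 2 - \frac{\left(-1\right) d}{7} = 2 + \frac{d}{7}$)
$N{\left(Y \right)} = -16 - 10 Y + 2 Y^{2}$ ($N{\left(Y \right)} = 2 \left(\left(Y^{2} - 5 Y\right) - 8\right) = 2 \left(-8 + Y^{2} - 5 Y\right) = -16 - 10 Y + 2 Y^{2}$)
$-17987 + \frac{N{\left(E{\left(1 \right)} \right)}}{262} = -17987 + \frac{-16 - 10 \left(2 + \frac{1}{7} \cdot 1\right) + 2 \left(2 + \frac{1}{7} \cdot 1\right)^{2}}{262} = -17987 + \frac{-16 - 10 \left(2 + \frac{1}{7}\right) + 2 \left(2 + \frac{1}{7}\right)^{2}}{262} = -17987 + \frac{-16 - \frac{150}{7} + 2 \left(\frac{15}{7}\right)^{2}}{262} = -17987 + \frac{-16 - \frac{150}{7} + 2 \cdot \frac{225}{49}}{262} = -17987 + \frac{-16 - \frac{150}{7} + \frac{450}{49}}{262} = -17987 + \frac{1}{262} \left(- \frac{1384}{49}\right) = -17987 - \frac{692}{6419} = - \frac{115459245}{6419}$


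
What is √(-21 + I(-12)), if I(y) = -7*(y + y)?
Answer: 7*√3 ≈ 12.124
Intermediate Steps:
I(y) = -14*y
√(-21 + I(-12)) = √(-21 - 14*(-12)) = √(-21 + 168) = √147 = 7*√3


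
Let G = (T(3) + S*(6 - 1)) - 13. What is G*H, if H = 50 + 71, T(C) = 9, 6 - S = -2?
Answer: 4356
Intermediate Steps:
S = 8 (S = 6 - 1*(-2) = 6 + 2 = 8)
H = 121
G = 36 (G = (9 + 8*(6 - 1)) - 13 = (9 + 8*5) - 13 = (9 + 40) - 13 = 49 - 13 = 36)
G*H = 36*121 = 4356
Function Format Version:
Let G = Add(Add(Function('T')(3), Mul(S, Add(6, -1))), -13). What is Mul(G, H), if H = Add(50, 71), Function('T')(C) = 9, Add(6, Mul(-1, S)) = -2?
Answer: 4356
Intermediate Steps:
S = 8 (S = Add(6, Mul(-1, -2)) = Add(6, 2) = 8)
H = 121
G = 36 (G = Add(Add(9, Mul(8, Add(6, -1))), -13) = Add(Add(9, Mul(8, 5)), -13) = Add(Add(9, 40), -13) = Add(49, -13) = 36)
Mul(G, H) = Mul(36, 121) = 4356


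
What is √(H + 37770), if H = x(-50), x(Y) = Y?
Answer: 2*√9430 ≈ 194.22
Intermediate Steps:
H = -50
√(H + 37770) = √(-50 + 37770) = √37720 = 2*√9430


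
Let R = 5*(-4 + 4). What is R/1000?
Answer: 0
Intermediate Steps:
R = 0 (R = 5*0 = 0)
R/1000 = 0/1000 = (1/1000)*0 = 0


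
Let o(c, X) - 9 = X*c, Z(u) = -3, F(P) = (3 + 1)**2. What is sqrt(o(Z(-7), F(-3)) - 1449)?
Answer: 4*I*sqrt(93) ≈ 38.575*I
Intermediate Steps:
F(P) = 16 (F(P) = 4**2 = 16)
o(c, X) = 9 + X*c
sqrt(o(Z(-7), F(-3)) - 1449) = sqrt((9 + 16*(-3)) - 1449) = sqrt((9 - 48) - 1449) = sqrt(-39 - 1449) = sqrt(-1488) = 4*I*sqrt(93)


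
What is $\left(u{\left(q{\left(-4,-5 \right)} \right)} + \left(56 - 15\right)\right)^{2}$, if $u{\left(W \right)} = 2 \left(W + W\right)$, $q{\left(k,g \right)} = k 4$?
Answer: $529$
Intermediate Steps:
$q{\left(k,g \right)} = 4 k$
$u{\left(W \right)} = 4 W$ ($u{\left(W \right)} = 2 \cdot 2 W = 4 W$)
$\left(u{\left(q{\left(-4,-5 \right)} \right)} + \left(56 - 15\right)\right)^{2} = \left(4 \cdot 4 \left(-4\right) + \left(56 - 15\right)\right)^{2} = \left(4 \left(-16\right) + 41\right)^{2} = \left(-64 + 41\right)^{2} = \left(-23\right)^{2} = 529$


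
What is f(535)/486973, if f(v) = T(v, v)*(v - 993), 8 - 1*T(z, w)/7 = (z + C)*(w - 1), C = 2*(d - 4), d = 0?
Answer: 902200460/486973 ≈ 1852.7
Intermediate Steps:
C = -8 (C = 2*(0 - 4) = 2*(-4) = -8)
T(z, w) = 56 - 7*(-1 + w)*(-8 + z) (T(z, w) = 56 - 7*(z - 8)*(w - 1) = 56 - 7*(-8 + z)*(-1 + w) = 56 - 7*(-1 + w)*(-8 + z))
f(v) = (-993 + v)*(-7*v² + 63*v) (f(v) = (7*v + 56*v - 7*v*v)*(v - 993) = (7*v + 56*v - 7*v²)*(-993 + v) = (-7*v² + 63*v)*(-993 + v) = (-993 + v)*(-7*v² + 63*v))
f(535)/486973 = (7*535*(-993 + 535)*(9 - 1*535))/486973 = (7*535*(-458)*(9 - 535))*(1/486973) = (7*535*(-458)*(-526))*(1/486973) = 902200460*(1/486973) = 902200460/486973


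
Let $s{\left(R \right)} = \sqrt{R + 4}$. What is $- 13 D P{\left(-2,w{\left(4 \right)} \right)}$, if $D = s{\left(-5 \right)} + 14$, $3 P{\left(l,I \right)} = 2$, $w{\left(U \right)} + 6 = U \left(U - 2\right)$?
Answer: $- \frac{364}{3} - \frac{26 i}{3} \approx -121.33 - 8.6667 i$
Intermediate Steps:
$w{\left(U \right)} = -6 + U \left(-2 + U\right)$ ($w{\left(U \right)} = -6 + U \left(U - 2\right) = -6 + U \left(-2 + U\right)$)
$P{\left(l,I \right)} = \frac{2}{3}$ ($P{\left(l,I \right)} = \frac{1}{3} \cdot 2 = \frac{2}{3}$)
$s{\left(R \right)} = \sqrt{4 + R}$
$D = 14 + i$ ($D = \sqrt{4 - 5} + 14 = \sqrt{-1} + 14 = i + 14 = 14 + i \approx 14.0 + 1.0 i$)
$- 13 D P{\left(-2,w{\left(4 \right)} \right)} = - 13 \left(14 + i\right) \frac{2}{3} = \left(-182 - 13 i\right) \frac{2}{3} = - \frac{364}{3} - \frac{26 i}{3}$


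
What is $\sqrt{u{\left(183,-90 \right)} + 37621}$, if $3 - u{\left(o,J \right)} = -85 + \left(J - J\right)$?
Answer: $\sqrt{37709} \approx 194.19$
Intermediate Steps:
$u{\left(o,J \right)} = 88$ ($u{\left(o,J \right)} = 3 - \left(-85 + \left(J - J\right)\right) = 3 - \left(-85 + 0\right) = 3 - -85 = 3 + 85 = 88$)
$\sqrt{u{\left(183,-90 \right)} + 37621} = \sqrt{88 + 37621} = \sqrt{37709}$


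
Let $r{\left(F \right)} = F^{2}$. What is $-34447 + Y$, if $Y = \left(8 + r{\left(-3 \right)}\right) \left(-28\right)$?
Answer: $-34923$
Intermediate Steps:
$Y = -476$ ($Y = \left(8 + \left(-3\right)^{2}\right) \left(-28\right) = \left(8 + 9\right) \left(-28\right) = 17 \left(-28\right) = -476$)
$-34447 + Y = -34447 - 476 = -34923$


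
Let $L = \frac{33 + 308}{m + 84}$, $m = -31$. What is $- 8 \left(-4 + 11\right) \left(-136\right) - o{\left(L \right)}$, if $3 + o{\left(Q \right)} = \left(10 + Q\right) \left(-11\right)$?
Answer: $\frac{413388}{53} \approx 7799.8$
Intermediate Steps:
$L = \frac{341}{53}$ ($L = \frac{33 + 308}{-31 + 84} = \frac{341}{53} \approx 6.434$)
$o{\left(Q \right)} = -113 - 11 Q$ ($o{\left(Q \right)} = -3 + \left(10 + Q\right) \left(-11\right) = -3 - \left(110 + 11 Q\right) = -113 - 11 Q$)
$- 8 \left(-4 + 11\right) \left(-136\right) - o{\left(L \right)} = - 8 \left(-4 + 11\right) \left(-136\right) - \left(-113 - \frac{3751}{53}\right) = \left(-8\right) 7 \left(-136\right) - \left(-113 - \frac{3751}{53}\right) = \left(-56\right) \left(-136\right) - - \frac{9740}{53} = 7616 + \frac{9740}{53} = \frac{413388}{53}$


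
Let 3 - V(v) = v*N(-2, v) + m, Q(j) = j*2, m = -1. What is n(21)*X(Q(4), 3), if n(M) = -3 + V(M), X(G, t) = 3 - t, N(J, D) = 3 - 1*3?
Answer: 0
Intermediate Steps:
N(J, D) = 0 (N(J, D) = 3 - 3 = 0)
Q(j) = 2*j
V(v) = 4 (V(v) = 3 - (v*0 - 1) = 3 - (0 - 1) = 3 - 1*(-1) = 3 + 1 = 4)
n(M) = 1 (n(M) = -3 + 4 = 1)
n(21)*X(Q(4), 3) = 1*(3 - 1*3) = 1*(3 - 3) = 1*0 = 0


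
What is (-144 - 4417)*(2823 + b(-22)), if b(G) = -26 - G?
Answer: -12857459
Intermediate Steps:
(-144 - 4417)*(2823 + b(-22)) = (-144 - 4417)*(2823 + (-26 - 1*(-22))) = -4561*(2823 + (-26 + 22)) = -4561*(2823 - 4) = -4561*2819 = -12857459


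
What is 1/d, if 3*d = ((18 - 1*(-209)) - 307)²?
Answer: 3/6400 ≈ 0.00046875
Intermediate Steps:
d = 6400/3 (d = ((18 - 1*(-209)) - 307)²/3 = ((18 + 209) - 307)²/3 = (227 - 307)²/3 = (⅓)*(-80)² = (⅓)*6400 = 6400/3 ≈ 2133.3)
1/d = 1/(6400/3) = 3/6400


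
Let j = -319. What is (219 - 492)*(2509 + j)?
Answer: -597870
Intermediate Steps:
(219 - 492)*(2509 + j) = (219 - 492)*(2509 - 319) = -273*2190 = -597870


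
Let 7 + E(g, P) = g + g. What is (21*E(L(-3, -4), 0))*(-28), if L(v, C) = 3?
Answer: 588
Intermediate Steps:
E(g, P) = -7 + 2*g (E(g, P) = -7 + (g + g) = -7 + 2*g)
(21*E(L(-3, -4), 0))*(-28) = (21*(-7 + 2*3))*(-28) = (21*(-7 + 6))*(-28) = (21*(-1))*(-28) = -21*(-28) = 588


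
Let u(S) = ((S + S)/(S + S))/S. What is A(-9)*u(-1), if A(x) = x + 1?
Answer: 8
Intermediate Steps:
u(S) = 1/S (u(S) = ((2*S)/((2*S)))/S = ((2*S)*(1/(2*S)))/S = 1/S)
A(x) = 1 + x
A(-9)*u(-1) = (1 - 9)/(-1) = -8*(-1) = 8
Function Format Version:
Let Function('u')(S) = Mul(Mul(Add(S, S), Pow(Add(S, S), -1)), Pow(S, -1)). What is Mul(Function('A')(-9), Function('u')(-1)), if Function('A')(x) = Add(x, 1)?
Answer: 8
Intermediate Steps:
Function('u')(S) = Pow(S, -1) (Function('u')(S) = Mul(Mul(Mul(2, S), Pow(Mul(2, S), -1)), Pow(S, -1)) = Mul(Mul(Mul(2, S), Mul(Rational(1, 2), Pow(S, -1))), Pow(S, -1)) = Mul(1, Pow(S, -1)) = Pow(S, -1))
Function('A')(x) = Add(1, x)
Mul(Function('A')(-9), Function('u')(-1)) = Mul(Add(1, -9), Pow(-1, -1)) = Mul(-8, -1) = 8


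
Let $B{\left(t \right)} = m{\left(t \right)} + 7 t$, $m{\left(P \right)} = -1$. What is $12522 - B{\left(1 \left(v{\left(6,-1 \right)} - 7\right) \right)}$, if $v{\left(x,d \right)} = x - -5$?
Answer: $12495$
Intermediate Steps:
$v{\left(x,d \right)} = 5 + x$ ($v{\left(x,d \right)} = x + 5 = 5 + x$)
$B{\left(t \right)} = -1 + 7 t$
$12522 - B{\left(1 \left(v{\left(6,-1 \right)} - 7\right) \right)} = 12522 - \left(-1 + 7 \cdot 1 \left(\left(5 + 6\right) - 7\right)\right) = 12522 - \left(-1 + 7 \cdot 1 \left(11 - 7\right)\right) = 12522 - \left(-1 + 7 \cdot 1 \cdot 4\right) = 12522 - \left(-1 + 7 \cdot 4\right) = 12522 - \left(-1 + 28\right) = 12522 - 27 = 12495$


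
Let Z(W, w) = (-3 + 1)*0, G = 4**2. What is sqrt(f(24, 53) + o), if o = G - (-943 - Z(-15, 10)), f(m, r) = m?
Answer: sqrt(983) ≈ 31.353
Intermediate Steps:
G = 16
Z(W, w) = 0 (Z(W, w) = -2*0 = 0)
o = 959 (o = 16 - (-943 - 1*0) = 16 - (-943 + 0) = 16 - 1*(-943) = 16 + 943 = 959)
sqrt(f(24, 53) + o) = sqrt(24 + 959) = sqrt(983)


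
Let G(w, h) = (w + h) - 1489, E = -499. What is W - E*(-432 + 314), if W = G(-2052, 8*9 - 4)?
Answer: -62355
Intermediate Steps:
G(w, h) = -1489 + h + w (G(w, h) = (h + w) - 1489 = -1489 + h + w)
W = -3473 (W = -1489 + (8*9 - 4) - 2052 = -1489 + (72 - 4) - 2052 = -1489 + 68 - 2052 = -3473)
W - E*(-432 + 314) = -3473 - (-499)*(-432 + 314) = -3473 - (-499)*(-118) = -3473 - 1*58882 = -3473 - 58882 = -62355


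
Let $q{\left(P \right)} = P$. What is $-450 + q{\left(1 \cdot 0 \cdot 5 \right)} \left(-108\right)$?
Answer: $-450$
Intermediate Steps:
$-450 + q{\left(1 \cdot 0 \cdot 5 \right)} \left(-108\right) = -450 + 1 \cdot 0 \cdot 5 \left(-108\right) = -450 + 0 \cdot 5 \left(-108\right) = -450 + 0 \left(-108\right) = -450 + 0 = -450$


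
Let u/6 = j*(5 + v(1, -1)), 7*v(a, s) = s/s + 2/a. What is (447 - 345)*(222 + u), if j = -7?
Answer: -612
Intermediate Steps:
v(a, s) = ⅐ + 2/(7*a) (v(a, s) = (s/s + 2/a)/7 = (1 + 2/a)/7 = ⅐ + 2/(7*a))
u = -228 (u = 6*(-7*(5 + (⅐)*(2 + 1)/1)) = 6*(-7*(5 + (⅐)*1*3)) = 6*(-7*(5 + 3/7)) = 6*(-7*38/7) = 6*(-38) = -228)
(447 - 345)*(222 + u) = (447 - 345)*(222 - 228) = 102*(-6) = -612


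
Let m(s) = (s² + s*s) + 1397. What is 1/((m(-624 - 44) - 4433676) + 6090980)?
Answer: 1/2551149 ≈ 3.9198e-7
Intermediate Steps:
m(s) = 1397 + 2*s² (m(s) = (s² + s²) + 1397 = 2*s² + 1397 = 1397 + 2*s²)
1/((m(-624 - 44) - 4433676) + 6090980) = 1/(((1397 + 2*(-624 - 44)²) - 4433676) + 6090980) = 1/(((1397 + 2*(-668)²) - 4433676) + 6090980) = 1/(((1397 + 2*446224) - 4433676) + 6090980) = 1/(((1397 + 892448) - 4433676) + 6090980) = 1/((893845 - 4433676) + 6090980) = 1/(-3539831 + 6090980) = 1/2551149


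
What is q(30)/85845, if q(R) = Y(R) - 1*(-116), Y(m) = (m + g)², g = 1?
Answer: 359/28615 ≈ 0.012546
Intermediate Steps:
Y(m) = (1 + m)² (Y(m) = (m + 1)² = (1 + m)²)
q(R) = 116 + (1 + R)² (q(R) = (1 + R)² - 1*(-116) = (1 + R)² + 116 = 116 + (1 + R)²)
q(30)/85845 = (116 + (1 + 30)²)/85845 = (116 + 31²)*(1/85845) = (116 + 961)*(1/85845) = 1077*(1/85845) = 359/28615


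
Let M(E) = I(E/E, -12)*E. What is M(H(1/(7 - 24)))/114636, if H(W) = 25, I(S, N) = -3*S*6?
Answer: -75/19106 ≈ -0.0039255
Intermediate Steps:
I(S, N) = -18*S
M(E) = -18*E (M(E) = (-18*E/E)*E = (-18*1)*E = -18*E)
M(H(1/(7 - 24)))/114636 = -18*25/114636 = -450*1/114636 = -75/19106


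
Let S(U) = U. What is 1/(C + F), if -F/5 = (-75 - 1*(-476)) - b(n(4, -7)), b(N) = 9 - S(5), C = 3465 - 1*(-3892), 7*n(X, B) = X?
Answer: 1/5372 ≈ 0.00018615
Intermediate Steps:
n(X, B) = X/7
C = 7357 (C = 3465 + 3892 = 7357)
b(N) = 4 (b(N) = 9 - 1*5 = 9 - 5 = 4)
F = -1985 (F = -5*((-75 - 1*(-476)) - 1*4) = -5*((-75 + 476) - 4) = -5*(401 - 4) = -5*397 = -1985)
1/(C + F) = 1/(7357 - 1985) = 1/5372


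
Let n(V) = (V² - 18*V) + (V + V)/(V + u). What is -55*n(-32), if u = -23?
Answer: -88064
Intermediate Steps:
n(V) = V² - 18*V + 2*V/(-23 + V) (n(V) = (V² - 18*V) + (V + V)/(V - 23) = (V² - 18*V) + (2*V)/(-23 + V) = (V² - 18*V) + 2*V/(-23 + V) = V² - 18*V + 2*V/(-23 + V))
-55*n(-32) = -(-1760)*(416 + (-32)² - 41*(-32))/(-23 - 32) = -(-1760)*(416 + 1024 + 1312)/(-55) = -(-1760)*(-1)*2752/55 = -55*88064/55 = -88064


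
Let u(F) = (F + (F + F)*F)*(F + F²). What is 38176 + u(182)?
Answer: 2212555756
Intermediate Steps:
u(F) = (F + F²)*(F + 2*F²) (u(F) = (F + (2*F)*F)*(F + F²) = (F + 2*F²)*(F + F²) = (F + F²)*(F + 2*F²))
38176 + u(182) = 38176 + 182²*(1 + 2*182² + 3*182) = 38176 + 33124*(1 + 2*33124 + 546) = 38176 + 33124*(1 + 66248 + 546) = 38176 + 33124*66795 = 38176 + 2212517580 = 2212555756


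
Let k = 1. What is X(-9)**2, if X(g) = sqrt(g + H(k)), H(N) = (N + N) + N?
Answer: -6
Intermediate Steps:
H(N) = 3*N (H(N) = 2*N + N = 3*N)
X(g) = sqrt(3 + g) (X(g) = sqrt(g + 3*1) = sqrt(g + 3) = sqrt(3 + g))
X(-9)**2 = (sqrt(3 - 9))**2 = (sqrt(-6))**2 = (I*sqrt(6))**2 = -6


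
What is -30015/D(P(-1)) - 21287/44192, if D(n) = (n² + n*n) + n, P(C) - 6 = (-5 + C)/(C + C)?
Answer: -147784773/839648 ≈ -176.01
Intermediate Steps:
P(C) = 6 + (-5 + C)/(2*C) (P(C) = 6 + (-5 + C)/(C + C) = 6 + (-5 + C)/((2*C)) = 6 + (-5 + C)*(1/(2*C)) = 6 + (-5 + C)/(2*C))
D(n) = n + 2*n² (D(n) = (n² + n²) + n = 2*n² + n = n + 2*n²)
-30015/D(P(-1)) - 21287/44192 = -30015*(-2/((1 + 2*((½)*(-5 + 13*(-1))/(-1)))*(-5 + 13*(-1)))) - 21287/44192 = -30015*(-2/((1 + 2*((½)*(-1)*(-5 - 13)))*(-5 - 13))) - 21287*1/44192 = -30015*1/(9*(1 + 2*((½)*(-1)*(-18)))) - 21287/44192 = -30015*1/(9*(1 + 2*9)) - 21287/44192 = -30015*1/(9*(1 + 18)) - 21287/44192 = -30015/(9*19) - 21287/44192 = -30015/171 - 21287/44192 = -30015*1/171 - 21287/44192 = -3335/19 - 21287/44192 = -147784773/839648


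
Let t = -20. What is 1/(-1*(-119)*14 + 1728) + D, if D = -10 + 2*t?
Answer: -169699/3394 ≈ -50.000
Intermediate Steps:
D = -50 (D = -10 + 2*(-20) = -10 - 40 = -50)
1/(-1*(-119)*14 + 1728) + D = 1/(-1*(-119)*14 + 1728) - 50 = 1/(119*14 + 1728) - 50 = 1/(1666 + 1728) - 50 = 1/3394 - 50 = -169699/3394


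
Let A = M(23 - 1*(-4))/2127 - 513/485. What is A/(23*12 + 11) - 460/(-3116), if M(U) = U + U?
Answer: 270066572/1875095845 ≈ 0.14403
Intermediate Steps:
M(U) = 2*U
A = -354987/343865 (A = (2*(23 - 1*(-4)))/2127 - 513/485 = (2*(23 + 4))*(1/2127) - 513*1/485 = (2*27)*(1/2127) - 513/485 = 54*(1/2127) - 513/485 = 18/709 - 513/485 = -354987/343865 ≈ -1.0323)
A/(23*12 + 11) - 460/(-3116) = -354987/(343865*(23*12 + 11)) - 460/(-3116) = -354987/(343865*(276 + 11)) - 460*(-1/3116) = -354987/343865/287 + 115/779 = -354987/343865*1/287 + 115/779 = -354987/98689255 + 115/779 = 270066572/1875095845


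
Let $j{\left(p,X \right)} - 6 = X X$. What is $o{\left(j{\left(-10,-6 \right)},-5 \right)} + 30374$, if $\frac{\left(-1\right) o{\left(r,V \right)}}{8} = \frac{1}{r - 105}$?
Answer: $\frac{1913570}{63} \approx 30374.0$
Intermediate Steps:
$j{\left(p,X \right)} = 6 + X^{2}$ ($j{\left(p,X \right)} = 6 + X X = 6 + X^{2}$)
$o{\left(r,V \right)} = - \frac{8}{-105 + r}$ ($o{\left(r,V \right)} = - \frac{8}{r - 105} = - \frac{8}{-105 + r}$)
$o{\left(j{\left(-10,-6 \right)},-5 \right)} + 30374 = - \frac{8}{-105 + \left(6 + \left(-6\right)^{2}\right)} + 30374 = - \frac{8}{-105 + \left(6 + 36\right)} + 30374 = - \frac{8}{-105 + 42} + 30374 = - \frac{8}{-63} + 30374 = \left(-8\right) \left(- \frac{1}{63}\right) + 30374 = \frac{8}{63} + 30374 = \frac{1913570}{63}$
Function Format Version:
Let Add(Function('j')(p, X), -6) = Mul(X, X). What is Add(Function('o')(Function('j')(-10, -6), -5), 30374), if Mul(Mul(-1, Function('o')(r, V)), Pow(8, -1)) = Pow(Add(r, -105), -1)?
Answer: Rational(1913570, 63) ≈ 30374.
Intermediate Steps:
Function('j')(p, X) = Add(6, Pow(X, 2)) (Function('j')(p, X) = Add(6, Mul(X, X)) = Add(6, Pow(X, 2)))
Function('o')(r, V) = Mul(-8, Pow(Add(-105, r), -1)) (Function('o')(r, V) = Mul(-8, Pow(Add(r, -105), -1)) = Mul(-8, Pow(Add(-105, r), -1)))
Add(Function('o')(Function('j')(-10, -6), -5), 30374) = Add(Mul(-8, Pow(Add(-105, Add(6, Pow(-6, 2))), -1)), 30374) = Add(Mul(-8, Pow(Add(-105, Add(6, 36)), -1)), 30374) = Add(Mul(-8, Pow(Add(-105, 42), -1)), 30374) = Add(Mul(-8, Pow(-63, -1)), 30374) = Add(Mul(-8, Rational(-1, 63)), 30374) = Add(Rational(8, 63), 30374) = Rational(1913570, 63)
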